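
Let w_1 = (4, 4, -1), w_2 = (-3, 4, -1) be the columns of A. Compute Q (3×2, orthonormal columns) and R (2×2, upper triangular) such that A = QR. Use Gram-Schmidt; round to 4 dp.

w_1 = (4, 4, -1); ‖w_1‖ = 5.7446, so q_1 = (0.6963, 0.6963, -0.1741).
q_1·w_2 = 0.6963·(-3) + 0.6963·4 + (-0.1741)·(-1) = 0.8704.
u_2 = w_2 − 0.8704·q_1 = (-3.6061, 3.3939, -0.8485).
‖u_2‖ = 5.0242, so q_2 = (-0.7177, 0.6755, -0.1689).

Q = [[0.6963, -0.7177], [0.6963, 0.6755], [-0.1741, -0.1689]], R = [[5.7446, 0.8704], [0.0000, 5.0242]]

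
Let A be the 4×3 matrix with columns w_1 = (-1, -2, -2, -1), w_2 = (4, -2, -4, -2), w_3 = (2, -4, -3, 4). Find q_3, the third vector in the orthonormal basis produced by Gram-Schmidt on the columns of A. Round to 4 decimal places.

q_3 = (0.1376, -0.4128, -0.1032, 0.8944)

q_1 = w_1/‖w_1‖ = (-1, -2, -2, -1)/3.1623 = (-0.3162, -0.6325, -0.6325, -0.3162).
r_{12} = q_1·w_2 = 3.1623.
u_2 = w_2 − 3.1623·q_1 = (5.0000, 0.0000, -2.0000, -1.0000).
‖u_2‖ = 5.4772, so q_2 = (0.9129, 0.0000, -0.3651, -0.1826).
r_{13} = q_1·w_3 = 2.5298; r_{23} = q_2·w_3 = 2.1909.
u_3 = w_3 − 2.5298·q_1 − 2.1909·q_2 = (0.8000, -2.4000, -0.6000, 5.2000).
‖u_3‖ = 5.8138, so q_3 = (0.1376, -0.4128, -0.1032, 0.8944).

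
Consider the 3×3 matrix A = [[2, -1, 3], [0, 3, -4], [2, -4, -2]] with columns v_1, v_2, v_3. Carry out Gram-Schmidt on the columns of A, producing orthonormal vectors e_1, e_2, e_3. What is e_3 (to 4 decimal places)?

e_3 = (0.5774, -0.5774, -0.5774)

e_1 = v_1/‖v_1‖ = (2, 0, 2)/2.8284 = (0.7071, 0.0000, 0.7071).
r_{12} = e_1·v_2 = -3.5355.
u_2 = v_2 + 3.5355·e_1 = (1.5000, 3.0000, -1.5000).
‖u_2‖ = 3.6742, so e_2 = (0.4082, 0.8165, -0.4082).
r_{13} = e_1·v_3 = 0.7071; r_{23} = e_2·v_3 = -1.2247.
u_3 = v_3 − 0.7071·e_1 + 1.2247·e_2 = (3.0000, -3.0000, -3.0000).
‖u_3‖ = 5.1962, so e_3 = (0.5774, -0.5774, -0.5774).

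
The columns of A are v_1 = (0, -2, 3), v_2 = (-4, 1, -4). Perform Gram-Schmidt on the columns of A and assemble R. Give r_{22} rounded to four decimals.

v_1 = (0, -2, 3); ‖v_1‖ = 3.6056, so q_1 = (0.0000, -0.5547, 0.8321).
q_1·v_2 = 0.0000·(-4) + (-0.5547)·1 + 0.8321·(-4) = -3.8829.
u_2 = v_2 + 3.8829·q_1 = (-4.0000, -1.1538, -0.7692).
r_{22} = ‖u_2‖ = 4.2336.

r_{22} = 4.2336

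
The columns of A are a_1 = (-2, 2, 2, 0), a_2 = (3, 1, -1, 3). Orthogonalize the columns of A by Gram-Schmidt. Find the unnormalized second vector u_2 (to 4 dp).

u_2 = (2.0000, 2.0000, 0.0000, 3.0000)

a_1 = (-2, 2, 2, 0); ‖a_1‖ = 3.4641, so e_1 = (-0.5774, 0.5774, 0.5774, 0.0000).
e_1·a_2 = (-0.5774)·3 + 0.5774·1 + 0.5774·(-1) + 0.0000·3 = -1.7321.
u_2 = a_2 + 1.7321·e_1 = (2.0000, 2.0000, 0.0000, 3.0000).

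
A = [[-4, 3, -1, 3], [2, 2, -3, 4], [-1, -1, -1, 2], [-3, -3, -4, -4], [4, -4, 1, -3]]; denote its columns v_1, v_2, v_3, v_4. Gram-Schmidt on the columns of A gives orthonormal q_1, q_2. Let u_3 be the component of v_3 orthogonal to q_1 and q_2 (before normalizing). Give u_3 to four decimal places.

u_3 = (0.0701, -3.9950, -0.5025, -2.5075, 0.0613)

q_1 = v_1/‖v_1‖ = (-4, 2, -1, -3, 4)/6.7823 = (-0.5898, 0.2949, -0.1474, -0.4423, 0.5898).
r_{12} = q_1·v_2 = -2.0642.
u_2 = v_2 + 2.0642·q_1 = (1.7826, 2.6087, -1.3043, -3.9130, -2.7826).
‖u_2‖ = 5.8940, so q_2 = (0.3024, 0.4426, -0.2213, -0.6639, -0.4721).
r_{13} = q_1·v_3 = 2.2116; r_{23} = q_2·v_3 = 0.7746.
u_3 = v_3 − 2.2116·q_1 − 0.7746·q_2 = (0.0701, -3.9950, -0.5025, -2.5075, 0.0613).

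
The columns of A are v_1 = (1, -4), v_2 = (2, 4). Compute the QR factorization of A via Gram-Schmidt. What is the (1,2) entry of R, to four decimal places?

r_{12} = -3.3955

v_1 = (1, -4); ‖v_1‖ = 4.1231, so e_1 = (0.2425, -0.9701).
r_{12} = e_1·v_2 = -3.3955.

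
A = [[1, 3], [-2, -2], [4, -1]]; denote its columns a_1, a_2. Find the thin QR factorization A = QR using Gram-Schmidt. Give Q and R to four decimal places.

Q = [[0.2182, 0.7756], [-0.4364, -0.4653], [0.8729, -0.4266]], R = [[4.5826, 0.6547], [0.0000, 3.6839]]

q_1 = a_1/‖a_1‖ = (1, -2, 4)/4.5826 = (0.2182, -0.4364, 0.8729).
r_{12} = q_1·a_2 = 0.6547.
u_2 = a_2 − 0.6547·q_1 = (2.8571, -1.7143, -1.5714).
‖u_2‖ = 3.6839, so q_2 = (0.7756, -0.4653, -0.4266).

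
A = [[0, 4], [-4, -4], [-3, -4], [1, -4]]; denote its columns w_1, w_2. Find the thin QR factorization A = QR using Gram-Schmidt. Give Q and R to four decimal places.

e_1 = w_1/‖w_1‖ = (0, -4, -3, 1)/5.0990 = (0.0000, -0.7845, -0.5883, 0.1961).
r_{12} = e_1·w_2 = 4.7068.
u_2 = w_2 − 4.7068·e_1 = (4.0000, -0.3077, -1.2308, -4.9231).
‖u_2‖ = 6.4689, so e_2 = (0.6183, -0.0476, -0.1903, -0.7610).

Q = [[0.0000, 0.6183], [-0.7845, -0.0476], [-0.5883, -0.1903], [0.1961, -0.7610]], R = [[5.0990, 4.7068], [0.0000, 6.4689]]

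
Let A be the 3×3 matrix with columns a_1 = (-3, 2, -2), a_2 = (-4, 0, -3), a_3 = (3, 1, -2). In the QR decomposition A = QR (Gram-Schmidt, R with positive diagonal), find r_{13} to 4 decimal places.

q_1 = a_1/‖a_1‖ = (-3, 2, -2)/4.1231 = (-0.7276, 0.4851, -0.4851).
r_{13} = q_1·a_3 = -0.7276.

r_{13} = -0.7276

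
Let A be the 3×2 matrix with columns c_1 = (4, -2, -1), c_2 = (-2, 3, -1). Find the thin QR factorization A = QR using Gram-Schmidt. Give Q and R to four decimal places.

Q = [[0.8729, 0.1952], [-0.4364, 0.7222], [-0.2182, -0.6636]], R = [[4.5826, -2.8368], [0.0000, 2.4398]]

q_1 = c_1/‖c_1‖ = (4, -2, -1)/4.5826 = (0.8729, -0.4364, -0.2182).
r_{12} = q_1·c_2 = -2.8368.
u_2 = c_2 + 2.8368·q_1 = (0.4762, 1.7619, -1.6190).
‖u_2‖ = 2.4398, so q_2 = (0.1952, 0.7222, -0.6636).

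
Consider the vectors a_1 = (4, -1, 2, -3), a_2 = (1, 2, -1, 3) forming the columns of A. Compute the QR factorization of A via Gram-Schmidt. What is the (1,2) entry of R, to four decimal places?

a_1 = (4, -1, 2, -3); ‖a_1‖ = 5.4772, so e_1 = (0.7303, -0.1826, 0.3651, -0.5477).
r_{12} = e_1·a_2 = -1.6432.

r_{12} = -1.6432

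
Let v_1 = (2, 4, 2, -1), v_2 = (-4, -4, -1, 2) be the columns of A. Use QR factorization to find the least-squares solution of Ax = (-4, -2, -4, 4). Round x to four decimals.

v_1 = (2, 4, 2, -1); ‖v_1‖ = 5.0000, so q_1 = (0.4000, 0.8000, 0.4000, -0.2000).
q_1·v_2 = 0.4000·(-4) + 0.8000·(-4) + 0.4000·(-1) + (-0.2000)·2 = -5.6000.
u_2 = v_2 + 5.6000·q_1 = (-1.7600, 0.4800, 1.2400, 0.8800).
‖u_2‖ = 2.3749, so q_2 = (-0.7411, 0.2021, 0.5221, 0.3705).
Qᵀb = (-5.6000, 1.9538).
Back-substitute: x_2 = 1.9538/2.3749 = 0.8227.
x_1 = (-5.6000 + 5.6000·0.8227)/5.0000 = -0.1986.

x = (-0.1986, 0.8227)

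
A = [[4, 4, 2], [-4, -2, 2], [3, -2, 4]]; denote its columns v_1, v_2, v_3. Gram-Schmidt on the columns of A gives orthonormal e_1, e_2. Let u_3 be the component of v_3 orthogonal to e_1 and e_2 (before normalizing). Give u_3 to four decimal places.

u_3 = (2.1212, 3.0303, 1.2121)

v_1 = (4, -4, 3); ‖v_1‖ = 6.4031, so e_1 = (0.6247, -0.6247, 0.4685).
e_1·v_2 = 0.6247·4 + (-0.6247)·(-2) + 0.4685·(-2) = 2.8111.
u_2 = v_2 − 2.8111·e_1 = (2.2439, -0.2439, -3.3171).
‖u_2‖ = 4.0122, so e_2 = (0.5593, -0.0608, -0.8268).
e_1·v_3 = 0.6247·2 + (-0.6247)·2 + 0.4685·4 = 1.8741; e_2·v_3 = 0.5593·2 + (-0.0608)·2 + (-0.8268)·4 = -2.3100.
u_3 = v_3 − 1.8741·e_1 + 2.3100·e_2 = (2.1212, 3.0303, 1.2121).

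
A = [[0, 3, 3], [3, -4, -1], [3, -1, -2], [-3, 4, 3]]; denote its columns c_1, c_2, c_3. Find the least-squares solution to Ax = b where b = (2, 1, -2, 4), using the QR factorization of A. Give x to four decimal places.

c_1 = (0, 3, 3, -3); ‖c_1‖ = 5.1962, so e_1 = (0.0000, 0.5774, 0.5774, -0.5774).
e_1·c_2 = 0.0000·3 + 0.5774·(-4) + 0.5774·(-1) + (-0.5774)·4 = -5.1962.
u_2 = c_2 + 5.1962·e_1 = (3.0000, -1.0000, 2.0000, 1.0000).
‖u_2‖ = 3.8730, so e_2 = (0.7746, -0.2582, 0.5164, 0.2582).
e_1·c_3 = 0.0000·3 + 0.5774·(-1) + 0.5774·(-2) + (-0.5774)·3 = -3.4641; e_2·c_3 = 0.7746·3 + (-0.2582)·(-1) + 0.5164·(-2) + 0.2582·3 = 2.3238.
u_3 = c_3 + 3.4641·e_1 − 2.3238·e_2 = (1.2000, 1.6000, -1.2000, 0.4000).
‖u_3‖ = 2.3664, so e_3 = (0.5071, 0.6761, -0.5071, 0.1690).
Qᵀb = (-2.8868, 1.2910, 3.3806).
Back-substitute: x_3 = 3.3806/2.3664 = 1.4286.
x_2 = (1.2910 − 2.3238·1.4286)/3.8730 = -0.5238.
x_1 = (-2.8868 + 5.1962·(-0.5238) + 3.4641·1.4286)/5.1962 = -0.1270.

x = (-0.1270, -0.5238, 1.4286)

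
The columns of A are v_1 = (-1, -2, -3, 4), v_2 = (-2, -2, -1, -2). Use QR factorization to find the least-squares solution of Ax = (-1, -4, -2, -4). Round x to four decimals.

x = (-0.0848, 1.5450)

e_1 = v_1/‖v_1‖ = (-1, -2, -3, 4)/5.4772 = (-0.1826, -0.3651, -0.5477, 0.7303).
r_{12} = e_1·v_2 = 0.1826.
u_2 = v_2 − 0.1826·e_1 = (-1.9667, -1.9333, -0.9000, -2.1333).
‖u_2‖ = 3.6009, so e_2 = (-0.5462, -0.5369, -0.2499, -0.5924).
Qᵀb = (-0.1826, 5.5634).
Back-substitute: x_2 = 5.5634/3.6009 = 1.5450.
x_1 = (-0.1826 − 0.1826·1.5450)/5.4772 = -0.0848.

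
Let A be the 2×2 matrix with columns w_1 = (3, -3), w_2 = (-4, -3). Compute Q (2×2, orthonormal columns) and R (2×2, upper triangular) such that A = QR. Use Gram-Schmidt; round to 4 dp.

w_1 = (3, -3); ‖w_1‖ = 4.2426, so e_1 = (0.7071, -0.7071).
e_1·w_2 = 0.7071·(-4) + (-0.7071)·(-3) = -0.7071.
u_2 = w_2 + 0.7071·e_1 = (-3.5000, -3.5000).
‖u_2‖ = 4.9497, so e_2 = (-0.7071, -0.7071).

Q = [[0.7071, -0.7071], [-0.7071, -0.7071]], R = [[4.2426, -0.7071], [0.0000, 4.9497]]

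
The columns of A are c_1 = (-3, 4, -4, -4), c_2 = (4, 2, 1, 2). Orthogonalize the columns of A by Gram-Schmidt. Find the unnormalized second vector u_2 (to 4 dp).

u_2 = (3.1579, 3.1228, -0.1228, 0.8772)

q_1 = c_1/‖c_1‖ = (-3, 4, -4, -4)/7.5498 = (-0.3974, 0.5298, -0.5298, -0.5298).
r_{12} = q_1·c_2 = -2.1193.
u_2 = c_2 + 2.1193·q_1 = (3.1579, 3.1228, -0.1228, 0.8772).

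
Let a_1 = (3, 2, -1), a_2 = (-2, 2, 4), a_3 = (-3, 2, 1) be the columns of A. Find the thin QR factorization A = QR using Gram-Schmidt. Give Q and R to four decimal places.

Q = [[0.8018, -0.1543, -0.5774], [0.5345, 0.6172, 0.5774], [-0.2673, 0.7715, -0.5774]], R = [[3.7417, -1.6036, -1.6036], [0.0000, 4.6291, 2.4689], [0.0000, 0.0000, 2.3094]]

a_1 = (3, 2, -1); ‖a_1‖ = 3.7417, so e_1 = (0.8018, 0.5345, -0.2673).
e_1·a_2 = 0.8018·(-2) + 0.5345·2 + (-0.2673)·4 = -1.6036.
u_2 = a_2 + 1.6036·e_1 = (-0.7143, 2.8571, 3.5714).
‖u_2‖ = 4.6291, so e_2 = (-0.1543, 0.6172, 0.7715).
e_1·a_3 = 0.8018·(-3) + 0.5345·2 + (-0.2673)·1 = -1.6036; e_2·a_3 = (-0.1543)·(-3) + 0.6172·2 + 0.7715·1 = 2.4689.
u_3 = a_3 + 1.6036·e_1 − 2.4689·e_2 = (-1.3333, 1.3333, -1.3333).
‖u_3‖ = 2.3094, so e_3 = (-0.5774, 0.5774, -0.5774).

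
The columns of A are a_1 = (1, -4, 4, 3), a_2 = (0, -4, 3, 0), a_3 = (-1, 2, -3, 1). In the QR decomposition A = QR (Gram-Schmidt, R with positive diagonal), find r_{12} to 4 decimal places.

r_{12} = 4.3205

e_1 = a_1/‖a_1‖ = (1, -4, 4, 3)/6.4807 = (0.1543, -0.6172, 0.6172, 0.4629).
r_{12} = e_1·a_2 = 4.3205.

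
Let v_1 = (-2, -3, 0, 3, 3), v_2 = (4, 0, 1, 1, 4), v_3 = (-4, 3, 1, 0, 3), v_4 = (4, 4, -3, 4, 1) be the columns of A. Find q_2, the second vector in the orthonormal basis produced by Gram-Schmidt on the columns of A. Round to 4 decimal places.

q_2 = (0.7818, 0.1190, 0.1756, 0.0567, 0.5835)

v_1 = (-2, -3, 0, 3, 3); ‖v_1‖ = 5.5678, so q_1 = (-0.3592, -0.5388, 0.0000, 0.5388, 0.5388).
q_1·v_2 = (-0.3592)·4 + (-0.5388)·0 + 0.0000·1 + 0.5388·1 + 0.5388·4 = 1.2572.
u_2 = v_2 − 1.2572·q_1 = (4.4516, 0.6774, 1.0000, 0.3226, 3.3226).
‖u_2‖ = 5.6938, so q_2 = (0.7818, 0.1190, 0.1756, 0.0567, 0.5835).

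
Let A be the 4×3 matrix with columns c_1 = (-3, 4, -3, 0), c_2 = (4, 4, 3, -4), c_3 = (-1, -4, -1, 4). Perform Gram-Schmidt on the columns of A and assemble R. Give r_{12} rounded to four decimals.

c_1 = (-3, 4, -3, 0); ‖c_1‖ = 5.8310, so q_1 = (-0.5145, 0.6860, -0.5145, 0.0000).
r_{12} = q_1·c_2 = -0.8575.

r_{12} = -0.8575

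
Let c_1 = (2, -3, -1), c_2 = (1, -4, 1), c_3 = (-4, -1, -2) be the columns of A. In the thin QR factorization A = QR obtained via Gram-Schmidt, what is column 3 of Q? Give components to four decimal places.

c_1 = (2, -3, -1); ‖c_1‖ = 3.7417, so q_1 = (0.5345, -0.8018, -0.2673).
q_1·c_2 = 0.5345·1 + (-0.8018)·(-4) + (-0.2673)·1 = 3.4744.
u_2 = c_2 − 3.4744·q_1 = (-0.8571, -1.2143, 1.9286).
‖u_2‖ = 2.4349, so q_2 = (-0.3520, -0.4987, 0.7921).
q_1·c_3 = 0.5345·(-4) + (-0.8018)·(-1) + (-0.2673)·(-2) = -0.8018; q_2·c_3 = (-0.3520)·(-4) + (-0.4987)·(-1) + 0.7921·(-2) = 0.3227.
u_3 = c_3 + 0.8018·q_1 − 0.3227·q_2 = (-3.4578, -1.4819, -2.4699).
‖u_3‖ = 4.5003, so q_3 = (-0.7683, -0.3293, -0.5488).

q_3 = (-0.7683, -0.3293, -0.5488)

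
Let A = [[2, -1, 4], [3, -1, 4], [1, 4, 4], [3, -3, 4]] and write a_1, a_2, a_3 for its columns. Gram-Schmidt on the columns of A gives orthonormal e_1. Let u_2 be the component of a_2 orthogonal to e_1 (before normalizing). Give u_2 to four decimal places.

u_2 = (-0.1304, 0.3043, 4.4348, -1.6957)

a_1 = (2, 3, 1, 3); ‖a_1‖ = 4.7958, so e_1 = (0.4170, 0.6255, 0.2085, 0.6255).
e_1·a_2 = 0.4170·(-1) + 0.6255·(-1) + 0.2085·4 + 0.6255·(-3) = -2.0851.
u_2 = a_2 + 2.0851·e_1 = (-0.1304, 0.3043, 4.4348, -1.6957).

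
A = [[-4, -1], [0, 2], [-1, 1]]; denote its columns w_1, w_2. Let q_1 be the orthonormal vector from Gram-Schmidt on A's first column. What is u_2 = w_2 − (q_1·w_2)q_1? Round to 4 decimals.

w_1 = (-4, 0, -1); ‖w_1‖ = 4.1231, so q_1 = (-0.9701, 0.0000, -0.2425).
q_1·w_2 = (-0.9701)·(-1) + 0.0000·2 + (-0.2425)·1 = 0.7276.
u_2 = w_2 − 0.7276·q_1 = (-0.2941, 2.0000, 1.1765).

u_2 = (-0.2941, 2.0000, 1.1765)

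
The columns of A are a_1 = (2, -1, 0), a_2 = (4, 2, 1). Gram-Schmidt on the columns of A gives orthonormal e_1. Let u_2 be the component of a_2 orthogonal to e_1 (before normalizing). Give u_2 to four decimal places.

u_2 = (1.6000, 3.2000, 1.0000)

e_1 = a_1/‖a_1‖ = (2, -1, 0)/2.2361 = (0.8944, -0.4472, 0.0000).
r_{12} = e_1·a_2 = 2.6833.
u_2 = a_2 − 2.6833·e_1 = (1.6000, 3.2000, 1.0000).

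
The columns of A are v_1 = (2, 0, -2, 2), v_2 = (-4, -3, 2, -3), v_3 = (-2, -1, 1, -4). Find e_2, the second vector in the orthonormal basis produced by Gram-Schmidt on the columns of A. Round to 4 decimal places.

v_1 = (2, 0, -2, 2); ‖v_1‖ = 3.4641, so e_1 = (0.5774, 0.0000, -0.5774, 0.5774).
e_1·v_2 = 0.5774·(-4) + 0.0000·(-3) + (-0.5774)·2 + 0.5774·(-3) = -5.1962.
u_2 = v_2 + 5.1962·e_1 = (-1.0000, -3.0000, -1.0000, 0.0000).
‖u_2‖ = 3.3166, so e_2 = (-0.3015, -0.9045, -0.3015, 0.0000).

e_2 = (-0.3015, -0.9045, -0.3015, 0.0000)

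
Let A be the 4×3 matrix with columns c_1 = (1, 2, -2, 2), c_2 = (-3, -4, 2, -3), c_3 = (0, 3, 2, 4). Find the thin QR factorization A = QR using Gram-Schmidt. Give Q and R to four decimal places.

Q = [[0.2774, -0.6857, -0.4936], [0.5547, -0.3810, 0.1750], [-0.5547, -0.6096, 0.5654], [0.5547, 0.1143, 0.6372]], R = [[3.6056, -5.8244, 2.7735], [0.0000, 2.0191, -1.9048], [0.0000, 0.0000, 4.2047]]

c_1 = (1, 2, -2, 2); ‖c_1‖ = 3.6056, so e_1 = (0.2774, 0.5547, -0.5547, 0.5547).
e_1·c_2 = 0.2774·(-3) + 0.5547·(-4) + (-0.5547)·2 + 0.5547·(-3) = -5.8244.
u_2 = c_2 + 5.8244·e_1 = (-1.3846, -0.7692, -1.2308, 0.2308).
‖u_2‖ = 2.0191, so e_2 = (-0.6857, -0.3810, -0.6096, 0.1143).
e_1·c_3 = 0.2774·0 + 0.5547·3 + (-0.5547)·2 + 0.5547·4 = 2.7735; e_2·c_3 = (-0.6857)·0 + (-0.3810)·3 + (-0.6096)·2 + 0.1143·4 = -1.9048.
u_3 = c_3 − 2.7735·e_1 + 1.9048·e_2 = (-2.0755, 0.7358, 2.3774, 2.6792).
‖u_3‖ = 4.2047, so e_3 = (-0.4936, 0.1750, 0.5654, 0.6372).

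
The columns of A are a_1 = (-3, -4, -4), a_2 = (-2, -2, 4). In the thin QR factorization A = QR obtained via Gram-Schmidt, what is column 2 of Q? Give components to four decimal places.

q_2 = (-0.4390, -0.4490, 0.7783)

a_1 = (-3, -4, -4); ‖a_1‖ = 6.4031, so q_1 = (-0.4685, -0.6247, -0.6247).
q_1·a_2 = (-0.4685)·(-2) + (-0.6247)·(-2) + (-0.6247)·4 = -0.3123.
u_2 = a_2 + 0.3123·q_1 = (-2.1463, -2.1951, 3.8049).
‖u_2‖ = 4.8890, so q_2 = (-0.4390, -0.4490, 0.7783).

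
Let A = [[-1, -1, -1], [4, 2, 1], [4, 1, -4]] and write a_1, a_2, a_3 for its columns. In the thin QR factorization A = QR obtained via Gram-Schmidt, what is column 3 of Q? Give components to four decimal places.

q_1 = a_1/‖a_1‖ = (-1, 4, 4)/5.7446 = (-0.1741, 0.6963, 0.6963).
r_{12} = q_1·a_2 = 2.2630.
u_2 = a_2 − 2.2630·q_1 = (-0.6061, 0.4242, -0.5758).
‖u_2‖ = 0.9374, so q_2 = (-0.6465, 0.4526, -0.6142).
r_{13} = q_1·a_3 = -1.9149; r_{23} = q_2·a_3 = 3.5558.
u_3 = a_3 + 1.9149·q_1 − 3.5558·q_2 = (0.9655, 0.7241, -0.4828).
‖u_3‖ = 1.2999, so q_3 = (0.7428, 0.5571, -0.3714).

q_3 = (0.7428, 0.5571, -0.3714)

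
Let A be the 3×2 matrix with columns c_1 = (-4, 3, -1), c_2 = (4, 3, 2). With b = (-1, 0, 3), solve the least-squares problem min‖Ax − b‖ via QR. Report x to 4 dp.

x = (0.0698, 0.0906)

q_1 = c_1/‖c_1‖ = (-4, 3, -1)/5.0990 = (-0.7845, 0.5883, -0.1961).
r_{12} = q_1·c_2 = -1.7650.
u_2 = c_2 + 1.7650·q_1 = (2.6154, 4.0385, 1.6538).
‖u_2‖ = 5.0877, so q_2 = (0.5141, 0.7938, 0.3251).
Qᵀb = (0.1961, 0.4611).
Back-substitute: x_2 = 0.4611/5.0877 = 0.0906.
x_1 = (0.1961 + 1.7650·0.0906)/5.0990 = 0.0698.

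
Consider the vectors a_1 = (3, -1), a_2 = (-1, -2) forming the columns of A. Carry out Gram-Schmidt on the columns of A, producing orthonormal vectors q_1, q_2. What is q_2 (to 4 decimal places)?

a_1 = (3, -1); ‖a_1‖ = 3.1623, so q_1 = (0.9487, -0.3162).
q_1·a_2 = 0.9487·(-1) + (-0.3162)·(-2) = -0.3162.
u_2 = a_2 + 0.3162·q_1 = (-0.7000, -2.1000).
‖u_2‖ = 2.2136, so q_2 = (-0.3162, -0.9487).

q_2 = (-0.3162, -0.9487)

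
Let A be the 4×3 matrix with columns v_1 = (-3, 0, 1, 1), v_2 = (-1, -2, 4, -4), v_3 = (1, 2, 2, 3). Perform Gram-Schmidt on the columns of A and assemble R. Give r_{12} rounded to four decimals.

v_1 = (-3, 0, 1, 1); ‖v_1‖ = 3.3166, so q_1 = (-0.9045, 0.0000, 0.3015, 0.3015).
r_{12} = q_1·v_2 = 0.9045.

r_{12} = 0.9045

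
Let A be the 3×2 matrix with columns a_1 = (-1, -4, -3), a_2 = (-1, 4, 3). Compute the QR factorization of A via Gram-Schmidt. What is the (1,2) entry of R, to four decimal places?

a_1 = (-1, -4, -3); ‖a_1‖ = 5.0990, so q_1 = (-0.1961, -0.7845, -0.5883).
r_{12} = q_1·a_2 = -4.7068.

r_{12} = -4.7068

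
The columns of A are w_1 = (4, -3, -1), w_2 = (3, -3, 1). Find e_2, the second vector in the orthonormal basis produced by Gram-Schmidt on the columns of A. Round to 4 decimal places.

e_2 = (-0.0405, -0.3641, 0.9305)

e_1 = w_1/‖w_1‖ = (4, -3, -1)/5.0990 = (0.7845, -0.5883, -0.1961).
r_{12} = e_1·w_2 = 3.9223.
u_2 = w_2 − 3.9223·e_1 = (-0.0769, -0.6923, 1.7692).
‖u_2‖ = 1.9014, so e_2 = (-0.0405, -0.3641, 0.9305).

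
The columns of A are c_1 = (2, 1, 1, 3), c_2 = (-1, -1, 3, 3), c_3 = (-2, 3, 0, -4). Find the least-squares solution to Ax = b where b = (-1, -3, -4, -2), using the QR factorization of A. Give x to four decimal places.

x = (-1.3611, -0.6515, -0.8677)

c_1 = (2, 1, 1, 3); ‖c_1‖ = 3.8730, so q_1 = (0.5164, 0.2582, 0.2582, 0.7746).
q_1·c_2 = 0.5164·(-1) + 0.2582·(-1) + 0.2582·3 + 0.7746·3 = 2.3238.
u_2 = c_2 − 2.3238·q_1 = (-2.2000, -1.6000, 2.4000, 1.2000).
‖u_2‖ = 3.8210, so q_2 = (-0.5758, -0.4187, 0.6281, 0.3141).
q_1·c_3 = 0.5164·(-2) + 0.2582·3 + 0.2582·0 + 0.7746·(-4) = -3.3566; q_2·c_3 = (-0.5758)·(-2) + (-0.4187)·3 + 0.6281·0 + 0.3141·(-4) = -1.3609.
u_3 = c_3 + 3.3566·q_1 + 1.3609·q_2 = (-1.0502, 3.2968, 1.7215, -0.9726).
‖u_3‖ = 3.9851, so q_3 = (-0.2635, 0.8273, 0.4320, -0.2441).
Qᵀb = (-3.8730, -1.3086, -3.4581).
Back-substitute: x_3 = -3.4581/3.9851 = -0.8677.
x_2 = (-1.3086 + 1.3609·(-0.8677))/3.8210 = -0.6515.
x_1 = (-3.8730 − 2.3238·(-0.6515) + 3.3566·(-0.8677))/3.8730 = -1.3611.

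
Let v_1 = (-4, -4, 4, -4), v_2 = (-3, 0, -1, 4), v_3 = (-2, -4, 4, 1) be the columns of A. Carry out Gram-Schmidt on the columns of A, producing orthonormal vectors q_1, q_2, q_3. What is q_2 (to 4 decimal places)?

v_1 = (-4, -4, 4, -4); ‖v_1‖ = 8.0000, so q_1 = (-0.5000, -0.5000, 0.5000, -0.5000).
q_1·v_2 = (-0.5000)·(-3) + (-0.5000)·0 + 0.5000·(-1) + (-0.5000)·4 = -1.0000.
u_2 = v_2 + 1.0000·q_1 = (-3.5000, -0.5000, -0.5000, 3.5000).
‖u_2‖ = 5.0000, so q_2 = (-0.7000, -0.1000, -0.1000, 0.7000).

q_2 = (-0.7000, -0.1000, -0.1000, 0.7000)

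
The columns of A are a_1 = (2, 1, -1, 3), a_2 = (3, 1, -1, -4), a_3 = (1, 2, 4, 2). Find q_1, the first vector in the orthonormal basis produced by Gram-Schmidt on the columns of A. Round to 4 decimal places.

q_1 = (0.5164, 0.2582, -0.2582, 0.7746)

q_1 = a_1/‖a_1‖ = (2, 1, -1, 3)/3.8730 = (0.5164, 0.2582, -0.2582, 0.7746).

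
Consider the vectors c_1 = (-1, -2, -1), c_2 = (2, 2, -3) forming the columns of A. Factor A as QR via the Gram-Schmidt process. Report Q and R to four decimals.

Q = [[-0.4082, 0.3810], [-0.8165, 0.2540], [-0.4082, -0.8890]], R = [[2.4495, -1.2247], [0.0000, 3.9370]]

c_1 = (-1, -2, -1); ‖c_1‖ = 2.4495, so e_1 = (-0.4082, -0.8165, -0.4082).
e_1·c_2 = (-0.4082)·2 + (-0.8165)·2 + (-0.4082)·(-3) = -1.2247.
u_2 = c_2 + 1.2247·e_1 = (1.5000, 1.0000, -3.5000).
‖u_2‖ = 3.9370, so e_2 = (0.3810, 0.2540, -0.8890).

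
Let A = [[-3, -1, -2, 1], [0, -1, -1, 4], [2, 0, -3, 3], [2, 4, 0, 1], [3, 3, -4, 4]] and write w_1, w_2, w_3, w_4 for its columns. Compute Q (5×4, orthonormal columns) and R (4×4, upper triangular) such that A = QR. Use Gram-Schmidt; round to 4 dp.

w_1 = (-3, 0, 2, 2, 3); ‖w_1‖ = 5.0990, so e_1 = (-0.5883, 0.0000, 0.3922, 0.3922, 0.5883).
e_1·w_2 = (-0.5883)·(-1) + 0.0000·(-1) + 0.3922·0 + 0.3922·4 + 0.5883·3 = 3.9223.
u_2 = w_2 − 3.9223·e_1 = (1.3077, -1.0000, -1.5385, 2.4615, 0.6923).
‖u_2‖ = 3.4081, so e_2 = (0.3837, -0.2934, -0.4514, 0.7223, 0.2031).
e_1·w_3 = (-0.5883)·(-2) + 0.0000·(-1) + 0.3922·(-3) + 0.3922·0 + 0.5883·(-4) = -2.3534; e_2·w_3 = 0.3837·(-2) + (-0.2934)·(-1) + (-0.4514)·(-3) + 0.7223·0 + 0.2031·(-4) = 0.0677.
u_3 = w_3 + 2.3534·e_1 − 0.0677·e_2 = (-3.4106, -0.9801, -2.0464, 0.8742, -2.6291).
‖u_3‖ = 4.9454, so e_3 = (-0.6897, -0.1982, -0.4138, 0.1768, -0.5316).
e_1·w_4 = (-0.5883)·1 + 0.0000·4 + 0.3922·3 + 0.3922·1 + 0.5883·4 = 3.3340; e_2·w_4 = 0.3837·1 + (-0.2934)·4 + (-0.4514)·3 + 0.7223·1 + 0.2031·4 = -0.6094; e_3·w_4 = (-0.6897)·1 + (-0.1982)·4 + (-0.4138)·3 + 0.1768·1 + (-0.5316)·4 = -4.6736.
u_4 = w_4 − 3.3340·e_1 + 0.6094·e_2 + 4.6736·e_3 = (-0.0278, 2.8949, -0.5167, 0.9586, -0.3224).
‖u_4‖ = 3.1098, so e_4 = (-0.0089, 0.9309, -0.1661, 0.3082, -0.1037).

Q = [[-0.5883, 0.3837, -0.6897, -0.0089], [0.0000, -0.2934, -0.1982, 0.9309], [0.3922, -0.4514, -0.4138, -0.1661], [0.3922, 0.7223, 0.1768, 0.3082], [0.5883, 0.2031, -0.5316, -0.1037]], R = [[5.0990, 3.9223, -2.3534, 3.3340], [0.0000, 3.4081, 0.0677, -0.6094], [0.0000, 0.0000, 4.9454, -4.6736], [0.0000, 0.0000, 0.0000, 3.1098]]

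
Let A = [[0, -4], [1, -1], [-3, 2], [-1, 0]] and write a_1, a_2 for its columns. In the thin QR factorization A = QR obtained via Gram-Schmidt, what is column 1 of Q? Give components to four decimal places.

q_1 = (0.0000, 0.3015, -0.9045, -0.3015)

q_1 = a_1/‖a_1‖ = (0, 1, -3, -1)/3.3166 = (0.0000, 0.3015, -0.9045, -0.3015).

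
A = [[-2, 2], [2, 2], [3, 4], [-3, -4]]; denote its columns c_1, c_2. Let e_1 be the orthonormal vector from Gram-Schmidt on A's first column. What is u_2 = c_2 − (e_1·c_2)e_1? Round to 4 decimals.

u_2 = (3.8462, 0.1538, 1.2308, -1.2308)

e_1 = c_1/‖c_1‖ = (-2, 2, 3, -3)/5.0990 = (-0.3922, 0.3922, 0.5883, -0.5883).
r_{12} = e_1·c_2 = 4.7068.
u_2 = c_2 − 4.7068·e_1 = (3.8462, 0.1538, 1.2308, -1.2308).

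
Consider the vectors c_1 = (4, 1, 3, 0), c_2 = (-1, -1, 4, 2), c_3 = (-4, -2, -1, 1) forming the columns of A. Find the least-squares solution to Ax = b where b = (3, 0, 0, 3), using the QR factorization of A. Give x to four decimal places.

c_1 = (4, 1, 3, 0); ‖c_1‖ = 5.0990, so q_1 = (0.7845, 0.1961, 0.5883, 0.0000).
q_1·c_2 = 0.7845·(-1) + 0.1961·(-1) + 0.5883·4 + 0.0000·2 = 1.3728.
u_2 = c_2 − 1.3728·q_1 = (-2.0769, -1.2692, 3.1923, 2.0000).
‖u_2‖ = 4.4850, so q_2 = (-0.4631, -0.2830, 0.7118, 0.4459).
q_1·c_3 = 0.7845·(-4) + 0.1961·(-2) + 0.5883·(-1) + 0.0000·1 = -4.1184; q_2·c_3 = (-0.4631)·(-4) + (-0.2830)·(-2) + 0.7118·(-1) + 0.4459·1 = 2.1525.
u_3 = c_3 + 4.1184·q_1 − 2.1525·q_2 = (0.2275, -0.5832, -0.1090, 0.0402).
‖u_3‖ = 0.6367, so q_3 = (0.3574, -0.9160, -0.1712, 0.0631).
Qᵀb = (2.3534, -0.0515, 1.2613).
Back-substitute: x_3 = 1.2613/0.6367 = 1.9811.
x_2 = (-0.0515 − 2.1525·1.9811)/4.4850 = -0.9623.
x_1 = (2.3534 − 1.3728·(-0.9623) + 4.1184·1.9811)/5.0990 = 2.3208.

x = (2.3208, -0.9623, 1.9811)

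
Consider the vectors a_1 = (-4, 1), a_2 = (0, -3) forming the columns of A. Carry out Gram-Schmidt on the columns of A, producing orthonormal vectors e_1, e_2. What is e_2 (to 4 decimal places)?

a_1 = (-4, 1); ‖a_1‖ = 4.1231, so e_1 = (-0.9701, 0.2425).
e_1·a_2 = (-0.9701)·0 + 0.2425·(-3) = -0.7276.
u_2 = a_2 + 0.7276·e_1 = (-0.7059, -2.8235).
‖u_2‖ = 2.9104, so e_2 = (-0.2425, -0.9701).

e_2 = (-0.2425, -0.9701)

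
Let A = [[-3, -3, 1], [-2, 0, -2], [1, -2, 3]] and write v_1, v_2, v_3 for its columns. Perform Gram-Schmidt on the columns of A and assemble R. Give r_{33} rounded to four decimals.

e_1 = v_1/‖v_1‖ = (-3, -2, 1)/3.7417 = (-0.8018, -0.5345, 0.2673).
r_{12} = e_1·v_2 = 1.8708.
u_2 = v_2 − 1.8708·e_1 = (-1.5000, 1.0000, -2.5000).
‖u_2‖ = 3.0822, so e_2 = (-0.4867, 0.3244, -0.8111).
r_{13} = e_1·v_3 = 1.0690; r_{23} = e_2·v_3 = -3.5689.
u_3 = v_3 − 1.0690·e_1 + 3.5689·e_2 = (0.1203, -0.2707, -0.1805).
r_{33} = ‖u_3‖ = 0.3468.

r_{33} = 0.3468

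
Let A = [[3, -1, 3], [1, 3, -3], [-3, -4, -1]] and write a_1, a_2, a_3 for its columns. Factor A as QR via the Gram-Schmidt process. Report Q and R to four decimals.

Q = [[0.6882, -0.6745, -0.2673], [0.2294, 0.5518, -0.8018], [-0.6882, -0.4905, -0.5345]], R = [[4.3589, 2.7530, 2.0647], [0.0000, 4.2920, -3.1883], [0.0000, 0.0000, 2.1381]]

a_1 = (3, 1, -3); ‖a_1‖ = 4.3589, so e_1 = (0.6882, 0.2294, -0.6882).
e_1·a_2 = 0.6882·(-1) + 0.2294·3 + (-0.6882)·(-4) = 2.7530.
u_2 = a_2 − 2.7530·e_1 = (-2.8947, 2.3684, -2.1053).
‖u_2‖ = 4.2920, so e_2 = (-0.6745, 0.5518, -0.4905).
e_1·a_3 = 0.6882·3 + 0.2294·(-3) + (-0.6882)·(-1) = 2.0647; e_2·a_3 = (-0.6745)·3 + 0.5518·(-3) + (-0.4905)·(-1) = -3.1883.
u_3 = a_3 − 2.0647·e_1 + 3.1883·e_2 = (-0.5714, -1.7143, -1.1429).
‖u_3‖ = 2.1381, so e_3 = (-0.2673, -0.8018, -0.5345).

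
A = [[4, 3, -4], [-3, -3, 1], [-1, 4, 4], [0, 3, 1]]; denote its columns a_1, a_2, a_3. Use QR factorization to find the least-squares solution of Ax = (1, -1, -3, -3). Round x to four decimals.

a_1 = (4, -3, -1, 0); ‖a_1‖ = 5.0990, so e_1 = (0.7845, -0.5883, -0.1961, 0.0000).
e_1·a_2 = 0.7845·3 + (-0.5883)·(-3) + (-0.1961)·4 + 0.0000·3 = 3.3340.
u_2 = a_2 − 3.3340·e_1 = (0.3846, -1.0385, 4.6538, 3.0000).
‖u_2‖ = 5.6466, so e_2 = (0.0681, -0.1839, 0.8242, 0.5313).
e_1·a_3 = 0.7845·(-4) + (-0.5883)·1 + (-0.1961)·4 + 0.0000·1 = -4.5107; e_2·a_3 = 0.0681·(-4) + (-0.1839)·1 + 0.8242·4 + 0.5313·1 = 3.3716.
u_3 = a_3 + 4.5107·e_1 − 3.3716·e_2 = (-0.6912, -1.0338, 0.3366, -0.7913).
‖u_3‖ = 1.5119, so e_3 = (-0.4572, -0.6838, 0.2226, -0.5234).
Qᵀb = (1.9612, -3.8144, 1.1289).
Back-substitute: x_3 = 1.1289/1.5119 = 0.7467.
x_2 = (-3.8144 − 3.3716·0.7467)/5.6466 = -1.1214.
x_1 = (1.9612 − 3.3340·(-1.1214) + 4.5107·0.7467)/5.0990 = 1.7784.

x = (1.7784, -1.1214, 0.7467)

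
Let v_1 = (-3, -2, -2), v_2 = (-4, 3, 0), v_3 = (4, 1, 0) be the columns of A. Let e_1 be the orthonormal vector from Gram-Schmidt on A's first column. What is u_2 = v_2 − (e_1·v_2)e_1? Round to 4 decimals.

u_2 = (-2.9412, 3.7059, 0.7059)

e_1 = v_1/‖v_1‖ = (-3, -2, -2)/4.1231 = (-0.7276, -0.4851, -0.4851).
r_{12} = e_1·v_2 = 1.4552.
u_2 = v_2 − 1.4552·e_1 = (-2.9412, 3.7059, 0.7059).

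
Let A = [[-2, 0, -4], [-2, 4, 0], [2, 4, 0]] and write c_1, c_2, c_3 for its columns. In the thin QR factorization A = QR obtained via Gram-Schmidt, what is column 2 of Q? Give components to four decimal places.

c_1 = (-2, -2, 2); ‖c_1‖ = 3.4641, so q_1 = (-0.5774, -0.5774, 0.5774).
q_1·c_2 = (-0.5774)·0 + (-0.5774)·4 + 0.5774·4 = 0.0000.
u_2 = c_2 + 0.0000·q_1 = (0.0000, 4.0000, 4.0000).
‖u_2‖ = 5.6569, so q_2 = (0.0000, 0.7071, 0.7071).

q_2 = (0.0000, 0.7071, 0.7071)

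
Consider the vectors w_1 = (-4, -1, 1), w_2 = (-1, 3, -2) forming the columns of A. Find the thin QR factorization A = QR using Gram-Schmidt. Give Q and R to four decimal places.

Q = [[-0.9428, -0.3273], [-0.2357, 0.7885], [0.2357, -0.5207]], R = [[4.2426, -0.2357], [0.0000, 3.7342]]

e_1 = w_1/‖w_1‖ = (-4, -1, 1)/4.2426 = (-0.9428, -0.2357, 0.2357).
r_{12} = e_1·w_2 = -0.2357.
u_2 = w_2 + 0.2357·e_1 = (-1.2222, 2.9444, -1.9444).
‖u_2‖ = 3.7342, so e_2 = (-0.3273, 0.7885, -0.5207).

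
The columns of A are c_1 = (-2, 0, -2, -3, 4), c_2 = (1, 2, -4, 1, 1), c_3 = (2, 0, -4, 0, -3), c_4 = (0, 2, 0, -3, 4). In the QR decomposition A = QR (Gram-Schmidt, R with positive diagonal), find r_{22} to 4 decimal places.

r_{22} = 4.6384

e_1 = c_1/‖c_1‖ = (-2, 0, -2, -3, 4)/5.7446 = (-0.3482, 0.0000, -0.3482, -0.5222, 0.6963).
r_{12} = e_1·c_2 = 1.2185.
u_2 = c_2 − 1.2185·e_1 = (1.4242, 2.0000, -3.5758, 1.6364, 0.1515).
r_{22} = ‖u_2‖ = 4.6384.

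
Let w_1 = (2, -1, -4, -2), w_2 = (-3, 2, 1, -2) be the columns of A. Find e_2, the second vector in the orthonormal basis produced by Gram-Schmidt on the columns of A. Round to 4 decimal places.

e_2 = (-0.6006, 0.4275, -0.0713, -0.6719)

w_1 = (2, -1, -4, -2); ‖w_1‖ = 5.0000, so e_1 = (0.4000, -0.2000, -0.8000, -0.4000).
e_1·w_2 = 0.4000·(-3) + (-0.2000)·2 + (-0.8000)·1 + (-0.4000)·(-2) = -1.6000.
u_2 = w_2 + 1.6000·e_1 = (-2.3600, 1.6800, -0.2800, -2.6400).
‖u_2‖ = 3.9294, so e_2 = (-0.6006, 0.4275, -0.0713, -0.6719).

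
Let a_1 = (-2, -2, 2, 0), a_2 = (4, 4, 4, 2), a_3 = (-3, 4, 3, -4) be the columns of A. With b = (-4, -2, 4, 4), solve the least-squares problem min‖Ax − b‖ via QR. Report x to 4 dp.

e_1 = a_1/‖a_1‖ = (-2, -2, 2, 0)/3.4641 = (-0.5774, -0.5774, 0.5774, 0.0000).
r_{12} = e_1·a_2 = -2.3094.
u_2 = a_2 + 2.3094·e_1 = (2.6667, 2.6667, 5.3333, 2.0000).
‖u_2‖ = 6.8313, so e_2 = (0.3904, 0.3904, 0.7807, 0.2928).
r_{13} = e_1·a_3 = 1.1547; r_{23} = e_2·a_3 = 1.5614.
u_3 = a_3 − 1.1547·e_1 − 1.5614·e_2 = (-2.9429, 4.0571, 1.1143, -4.4571).
‖u_3‖ = 6.7992, so e_3 = (-0.4328, 0.5967, 0.1639, -0.6555).
Qᵀb = (5.7735, 1.9518, -1.4287).
Back-substitute: x_3 = -1.4287/6.7992 = -0.2101.
x_2 = (1.9518 − 1.5614·(-0.2101))/6.8313 = 0.3337.
x_1 = (5.7735 + 2.3094·0.3337 − 1.1547·(-0.2101))/3.4641 = 1.9592.

x = (1.9592, 0.3337, -0.2101)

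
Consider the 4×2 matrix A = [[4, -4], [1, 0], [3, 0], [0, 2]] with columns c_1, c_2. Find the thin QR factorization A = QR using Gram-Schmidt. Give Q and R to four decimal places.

Q = [[0.7845, -0.4828], [0.1961, 0.1931], [0.5883, 0.5794], [0.0000, 0.6276]], R = [[5.0990, -3.1379], [0.0000, 3.1865]]

c_1 = (4, 1, 3, 0); ‖c_1‖ = 5.0990, so e_1 = (0.7845, 0.1961, 0.5883, 0.0000).
e_1·c_2 = 0.7845·(-4) + 0.1961·0 + 0.5883·0 + 0.0000·2 = -3.1379.
u_2 = c_2 + 3.1379·e_1 = (-1.5385, 0.6154, 1.8462, 2.0000).
‖u_2‖ = 3.1865, so e_2 = (-0.4828, 0.1931, 0.5794, 0.6276).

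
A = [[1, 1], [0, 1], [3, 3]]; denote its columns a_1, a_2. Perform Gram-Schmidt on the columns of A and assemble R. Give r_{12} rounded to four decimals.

a_1 = (1, 0, 3); ‖a_1‖ = 3.1623, so e_1 = (0.3162, 0.0000, 0.9487).
r_{12} = e_1·a_2 = 3.1623.

r_{12} = 3.1623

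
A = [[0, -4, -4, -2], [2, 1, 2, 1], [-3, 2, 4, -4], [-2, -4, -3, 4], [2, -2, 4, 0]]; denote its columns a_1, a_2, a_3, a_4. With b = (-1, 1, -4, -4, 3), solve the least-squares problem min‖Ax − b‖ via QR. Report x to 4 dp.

x = (1.3550, 0.1379, 0.0047, -0.0805)

a_1 = (0, 2, -3, -2, 2); ‖a_1‖ = 4.5826, so q_1 = (0.0000, 0.4364, -0.6547, -0.4364, 0.4364).
q_1·a_2 = 0.0000·(-4) + 0.4364·1 + (-0.6547)·2 + (-0.4364)·(-4) + 0.4364·(-2) = 0.0000.
u_2 = a_2 + 0.0000·q_1 = (-4.0000, 1.0000, 2.0000, -4.0000, -2.0000).
‖u_2‖ = 6.4031, so q_2 = (-0.6247, 0.1562, 0.3123, -0.6247, -0.3123).
q_1·a_3 = 0.0000·(-4) + 0.4364·2 + (-0.6547)·4 + (-0.4364)·(-3) + 0.4364·4 = 1.3093; q_2·a_3 = (-0.6247)·(-4) + 0.1562·2 + 0.3123·4 + (-0.6247)·(-3) + (-0.3123)·4 = 4.6852.
u_3 = a_3 − 1.3093·q_1 − 4.6852·q_2 = (-1.0732, 0.6969, 3.3937, 0.4983, 4.8920).
‖u_3‖ = 6.1102, so q_3 = (-0.1756, 0.1140, 0.5554, 0.0815, 0.8006).
q_1·a_4 = 0.0000·(-2) + 0.4364·1 + (-0.6547)·(-4) + (-0.4364)·4 + 0.4364·0 = 1.3093; q_2·a_4 = (-0.6247)·(-2) + 0.1562·1 + 0.3123·(-4) + (-0.6247)·4 + (-0.3123)·0 = -2.3426; q_3·a_4 = (-0.1756)·(-2) + 0.1140·1 + 0.5554·(-4) + 0.0815·4 + 0.8006·0 = -1.4302.
u_4 = a_4 − 1.3093·q_1 + 2.3426·q_2 + 1.4302·q_3 = (-3.7146, 0.9575, -1.6168, 3.2246, -0.1581).
‖u_4‖ = 5.2681, so q_4 = (-0.7051, 0.1818, -0.3069, 0.6121, -0.0300).
Qᵀb = (6.1101, 1.0932, 0.1437, -0.4240).
Back-substitute: x_4 = -0.4240/5.2681 = -0.0805.
x_3 = (0.1437 + 1.4302·(-0.0805))/6.1102 = 0.0047.
x_2 = (1.0932 − 4.6852·0.0047 + 2.3426·(-0.0805))/6.4031 = 0.1379.
x_1 = (6.1101 + 0.0000·0.1379 − 1.3093·0.0047 − 1.3093·(-0.0805))/4.5826 = 1.3550.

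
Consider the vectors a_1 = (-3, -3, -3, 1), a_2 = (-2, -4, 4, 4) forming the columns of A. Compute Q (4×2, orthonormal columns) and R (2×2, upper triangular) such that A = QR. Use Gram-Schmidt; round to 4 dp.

Q = [[-0.5669, -0.1334], [-0.5669, -0.4208], [-0.5669, 0.7288], [0.1890, 0.5235]], R = [[5.2915, 1.8898], [0.0000, 6.9591]]

a_1 = (-3, -3, -3, 1); ‖a_1‖ = 5.2915, so e_1 = (-0.5669, -0.5669, -0.5669, 0.1890).
e_1·a_2 = (-0.5669)·(-2) + (-0.5669)·(-4) + (-0.5669)·4 + 0.1890·4 = 1.8898.
u_2 = a_2 − 1.8898·e_1 = (-0.9286, -2.9286, 5.0714, 3.6429).
‖u_2‖ = 6.9591, so e_2 = (-0.1334, -0.4208, 0.7288, 0.5235).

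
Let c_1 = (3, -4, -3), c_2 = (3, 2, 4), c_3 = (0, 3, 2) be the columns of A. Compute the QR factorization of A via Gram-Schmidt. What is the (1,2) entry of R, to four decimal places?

c_1 = (3, -4, -3); ‖c_1‖ = 5.8310, so q_1 = (0.5145, -0.6860, -0.5145).
r_{12} = q_1·c_2 = -1.8865.

r_{12} = -1.8865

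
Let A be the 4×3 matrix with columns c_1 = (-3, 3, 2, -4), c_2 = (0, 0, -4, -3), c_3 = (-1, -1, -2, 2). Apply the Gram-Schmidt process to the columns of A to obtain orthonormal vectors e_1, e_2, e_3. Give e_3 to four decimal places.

e_3 = (-0.8276, -0.0045, -0.3368, 0.4490)

c_1 = (-3, 3, 2, -4); ‖c_1‖ = 6.1644, so e_1 = (-0.4867, 0.4867, 0.3244, -0.6489).
e_1·c_2 = (-0.4867)·0 + 0.4867·0 + 0.3244·(-4) + (-0.6489)·(-3) = 0.6489.
u_2 = c_2 − 0.6489·e_1 = (0.3158, -0.3158, -4.2105, -2.5789).
‖u_2‖ = 4.9577, so e_2 = (0.0637, -0.0637, -0.8493, -0.5202).
e_1·c_3 = (-0.4867)·(-1) + 0.4867·(-1) + 0.3244·(-2) + (-0.6489)·2 = -1.9467; e_2·c_3 = 0.0637·(-1) + (-0.0637)·(-1) + (-0.8493)·(-2) + (-0.5202)·2 = 0.6582.
u_3 = c_3 + 1.9467·e_1 − 0.6582·e_2 = (-1.9893, -0.0107, -0.8094, 1.0792).
‖u_3‖ = 2.4036, so e_3 = (-0.8276, -0.0045, -0.3368, 0.4490).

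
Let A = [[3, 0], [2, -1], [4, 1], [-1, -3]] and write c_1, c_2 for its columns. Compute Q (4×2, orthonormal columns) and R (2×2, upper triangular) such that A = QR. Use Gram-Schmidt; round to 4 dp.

Q = [[0.5477, -0.1568], [0.3651, -0.4182], [0.7303, 0.1045], [-0.1826, -0.8886]], R = [[5.4772, 0.9129], [0.0000, 3.1885]]

q_1 = c_1/‖c_1‖ = (3, 2, 4, -1)/5.4772 = (0.5477, 0.3651, 0.7303, -0.1826).
r_{12} = q_1·c_2 = 0.9129.
u_2 = c_2 − 0.9129·q_1 = (-0.5000, -1.3333, 0.3333, -2.8333).
‖u_2‖ = 3.1885, so q_2 = (-0.1568, -0.4182, 0.1045, -0.8886).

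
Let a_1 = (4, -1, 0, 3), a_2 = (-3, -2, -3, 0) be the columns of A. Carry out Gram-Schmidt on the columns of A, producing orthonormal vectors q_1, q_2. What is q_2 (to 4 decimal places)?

q_2 = (-0.3430, -0.5597, -0.7041, 0.2708)

a_1 = (4, -1, 0, 3); ‖a_1‖ = 5.0990, so q_1 = (0.7845, -0.1961, 0.0000, 0.5883).
q_1·a_2 = 0.7845·(-3) + (-0.1961)·(-2) + 0.0000·(-3) + 0.5883·0 = -1.9612.
u_2 = a_2 + 1.9612·q_1 = (-1.4615, -2.3846, -3.0000, 1.1538).
‖u_2‖ = 4.2607, so q_2 = (-0.3430, -0.5597, -0.7041, 0.2708).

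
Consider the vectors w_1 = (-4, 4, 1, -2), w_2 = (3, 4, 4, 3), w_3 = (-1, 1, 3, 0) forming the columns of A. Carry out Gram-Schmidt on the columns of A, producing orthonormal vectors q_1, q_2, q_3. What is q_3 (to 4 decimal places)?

q_3 = (-0.2833, -0.5243, 0.7988, -0.0827)

q_1 = w_1/‖w_1‖ = (-4, 4, 1, -2)/6.0828 = (-0.6576, 0.6576, 0.1644, -0.3288).
r_{12} = q_1·w_2 = 0.3288.
u_2 = w_2 − 0.3288·q_1 = (3.2162, 3.7838, 3.9459, 3.1081).
‖u_2‖ = 7.0634, so q_2 = (0.4553, 0.5357, 0.5586, 0.4400).
r_{13} = q_1·w_3 = 1.8084; r_{23} = q_2·w_3 = 1.7563.
u_3 = w_3 − 1.8084·q_1 − 1.7563·q_2 = (-0.6105, -1.1300, 1.7216, -0.1782).
‖u_3‖ = 2.1553, so q_3 = (-0.2833, -0.5243, 0.7988, -0.0827).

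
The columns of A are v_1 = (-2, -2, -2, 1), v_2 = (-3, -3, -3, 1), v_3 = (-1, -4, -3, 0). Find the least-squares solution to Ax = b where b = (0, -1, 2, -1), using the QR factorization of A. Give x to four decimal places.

v_1 = (-2, -2, -2, 1); ‖v_1‖ = 3.6056, so q_1 = (-0.5547, -0.5547, -0.5547, 0.2774).
q_1·v_2 = (-0.5547)·(-3) + (-0.5547)·(-3) + (-0.5547)·(-3) + 0.2774·1 = 5.2697.
u_2 = v_2 − 5.2697·q_1 = (-0.0769, -0.0769, -0.0769, -0.4615).
‖u_2‖ = 0.4804, so q_2 = (-0.1601, -0.1601, -0.1601, -0.9608).
q_1·v_3 = (-0.5547)·(-1) + (-0.5547)·(-4) + (-0.5547)·(-3) + 0.2774·0 = 4.4376; q_2·v_3 = (-0.1601)·(-1) + (-0.1601)·(-4) + (-0.1601)·(-3) + (-0.9608)·0 = 1.2810.
u_3 = v_3 − 4.4376·q_1 − 1.2810·q_2 = (1.6667, -1.3333, -0.3333, 0.0000).
‖u_3‖ = 2.1602, so q_3 = (0.7715, -0.6172, -0.1543, 0.0000).
Qᵀb = (-0.8321, 0.8006, 0.3086).
Back-substitute: x_3 = 0.3086/2.1602 = 0.1429.
x_2 = (0.8006 − 1.2810·0.1429)/0.4804 = 1.2857.
x_1 = (-0.8321 − 5.2697·1.2857 − 4.4376·0.1429)/3.6056 = -2.2857.

x = (-2.2857, 1.2857, 0.1429)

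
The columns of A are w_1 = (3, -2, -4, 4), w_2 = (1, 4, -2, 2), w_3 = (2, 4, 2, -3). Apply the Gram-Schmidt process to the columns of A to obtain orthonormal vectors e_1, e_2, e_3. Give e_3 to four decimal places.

e_3 = (0.8768, 0.0877, 0.1743, -0.4395)

w_1 = (3, -2, -4, 4); ‖w_1‖ = 6.7082, so e_1 = (0.4472, -0.2981, -0.5963, 0.5963).
e_1·w_2 = 0.4472·1 + (-0.2981)·4 + (-0.5963)·(-2) + 0.5963·2 = 1.6398.
u_2 = w_2 − 1.6398·e_1 = (0.2667, 4.4889, -1.0222, 1.0222).
‖u_2‖ = 4.7235, so e_2 = (0.0565, 0.9503, -0.2164, 0.2164).
e_1·w_3 = 0.4472·2 + (-0.2981)·4 + (-0.5963)·2 + 0.5963·(-3) = -3.2796; e_2·w_3 = 0.0565·2 + 0.9503·4 + (-0.2164)·2 + 0.2164·(-3) = 2.8322.
u_3 = w_3 + 3.2796·e_1 − 2.8322·e_2 = (3.3068, 0.3307, 0.6574, -1.6574).
‖u_3‖ = 3.7714, so e_3 = (0.8768, 0.0877, 0.1743, -0.4395).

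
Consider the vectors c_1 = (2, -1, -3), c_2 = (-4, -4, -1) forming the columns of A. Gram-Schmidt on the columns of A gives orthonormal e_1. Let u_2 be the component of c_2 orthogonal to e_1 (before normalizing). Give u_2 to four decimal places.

u_2 = (-3.8571, -4.0714, -1.2143)

c_1 = (2, -1, -3); ‖c_1‖ = 3.7417, so e_1 = (0.5345, -0.2673, -0.8018).
e_1·c_2 = 0.5345·(-4) + (-0.2673)·(-4) + (-0.8018)·(-1) = -0.2673.
u_2 = c_2 + 0.2673·e_1 = (-3.8571, -4.0714, -1.2143).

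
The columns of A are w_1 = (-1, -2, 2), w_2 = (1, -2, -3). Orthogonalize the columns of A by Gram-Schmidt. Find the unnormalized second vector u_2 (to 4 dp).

e_1 = w_1/‖w_1‖ = (-1, -2, 2)/3.0000 = (-0.3333, -0.6667, 0.6667).
r_{12} = e_1·w_2 = -1.0000.
u_2 = w_2 + 1.0000·e_1 = (0.6667, -2.6667, -2.3333).

u_2 = (0.6667, -2.6667, -2.3333)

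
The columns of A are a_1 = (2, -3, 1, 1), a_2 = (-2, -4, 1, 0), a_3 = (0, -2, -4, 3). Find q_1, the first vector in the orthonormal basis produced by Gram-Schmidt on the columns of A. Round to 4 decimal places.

q_1 = a_1/‖a_1‖ = (2, -3, 1, 1)/3.8730 = (0.5164, -0.7746, 0.2582, 0.2582).

q_1 = (0.5164, -0.7746, 0.2582, 0.2582)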